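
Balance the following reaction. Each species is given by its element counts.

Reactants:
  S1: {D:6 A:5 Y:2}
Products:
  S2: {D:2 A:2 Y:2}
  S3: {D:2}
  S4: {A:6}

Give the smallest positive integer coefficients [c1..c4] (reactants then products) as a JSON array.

Coefficients: [2, 2, 4, 1]

D: 2·6 = 12 | 2·2+4·2+1·0 = 12
A: 2·5 = 10 | 2·2+4·0+1·6 = 10
Y: 2·2 = 4 | 2·2+4·0+1·0 = 4
gcd(2,2,4,1) = 1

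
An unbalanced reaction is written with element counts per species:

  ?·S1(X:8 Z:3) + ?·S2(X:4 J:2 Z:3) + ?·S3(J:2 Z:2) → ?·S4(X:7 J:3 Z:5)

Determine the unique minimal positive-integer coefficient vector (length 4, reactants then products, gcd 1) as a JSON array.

Coefficients: [1, 5, 1, 4]

X: 1·8+5·4+1·0 = 28 | 4·7 = 28
J: 1·0+5·2+1·2 = 12 | 4·3 = 12
Z: 1·3+5·3+1·2 = 20 | 4·5 = 20
gcd(1,5,1,4) = 1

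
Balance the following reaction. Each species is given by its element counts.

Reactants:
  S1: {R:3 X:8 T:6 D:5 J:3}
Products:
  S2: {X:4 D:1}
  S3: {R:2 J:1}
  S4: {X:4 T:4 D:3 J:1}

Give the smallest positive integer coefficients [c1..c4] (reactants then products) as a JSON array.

R: 2·3 = 6 | 1·0+3·2+3·0 = 6
X: 2·8 = 16 | 1·4+3·0+3·4 = 16
T: 2·6 = 12 | 1·0+3·0+3·4 = 12
D: 2·5 = 10 | 1·1+3·0+3·3 = 10
J: 2·3 = 6 | 1·0+3·1+3·1 = 6
gcd(2,1,3,3) = 1

Coefficients: [2, 1, 3, 3]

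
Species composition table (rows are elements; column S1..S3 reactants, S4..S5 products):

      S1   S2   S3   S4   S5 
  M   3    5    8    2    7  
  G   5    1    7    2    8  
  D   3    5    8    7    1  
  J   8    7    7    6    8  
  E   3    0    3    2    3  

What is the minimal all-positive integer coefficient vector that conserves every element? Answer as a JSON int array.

M: 6·3+1·5+3·8 = 47 | 6·2+5·7 = 47
G: 6·5+1·1+3·7 = 52 | 6·2+5·8 = 52
D: 6·3+1·5+3·8 = 47 | 6·7+5·1 = 47
J: 6·8+1·7+3·7 = 76 | 6·6+5·8 = 76
E: 6·3+1·0+3·3 = 27 | 6·2+5·3 = 27
gcd(6,1,3,6,5) = 1

Coefficients: [6, 1, 3, 6, 5]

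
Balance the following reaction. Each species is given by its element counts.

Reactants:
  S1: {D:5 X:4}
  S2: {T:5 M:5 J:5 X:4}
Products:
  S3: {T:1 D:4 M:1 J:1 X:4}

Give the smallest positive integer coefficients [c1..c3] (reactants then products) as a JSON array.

T: 4·0+1·5 = 5 | 5·1 = 5
D: 4·5+1·0 = 20 | 5·4 = 20
M: 4·0+1·5 = 5 | 5·1 = 5
J: 4·0+1·5 = 5 | 5·1 = 5
X: 4·4+1·4 = 20 | 5·4 = 20
gcd(4,1,5) = 1

Coefficients: [4, 1, 5]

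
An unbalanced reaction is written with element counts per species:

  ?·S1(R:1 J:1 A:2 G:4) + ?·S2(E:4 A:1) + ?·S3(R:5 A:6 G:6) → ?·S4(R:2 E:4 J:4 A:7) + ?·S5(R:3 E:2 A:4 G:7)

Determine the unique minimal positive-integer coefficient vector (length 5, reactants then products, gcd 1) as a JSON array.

R: 4·1+3·0+2·5 = 14 | 1·2+4·3 = 14
E: 4·0+3·4+2·0 = 12 | 1·4+4·2 = 12
J: 4·1+3·0+2·0 = 4 | 1·4+4·0 = 4
A: 4·2+3·1+2·6 = 23 | 1·7+4·4 = 23
G: 4·4+3·0+2·6 = 28 | 1·0+4·7 = 28
gcd(4,3,2,1,4) = 1

Coefficients: [4, 3, 2, 1, 4]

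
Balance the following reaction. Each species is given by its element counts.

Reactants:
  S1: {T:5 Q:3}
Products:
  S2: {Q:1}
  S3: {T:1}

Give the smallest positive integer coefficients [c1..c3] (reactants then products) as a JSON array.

T: 1·5 = 5 | 3·0+5·1 = 5
Q: 1·3 = 3 | 3·1+5·0 = 3
gcd(1,3,5) = 1

Coefficients: [1, 3, 5]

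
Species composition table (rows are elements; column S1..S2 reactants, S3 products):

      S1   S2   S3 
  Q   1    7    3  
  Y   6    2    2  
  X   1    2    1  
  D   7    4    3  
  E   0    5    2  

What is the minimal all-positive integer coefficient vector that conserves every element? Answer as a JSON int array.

Coefficients: [1, 2, 5]

Q: 1·1+2·7 = 15 | 5·3 = 15
Y: 1·6+2·2 = 10 | 5·2 = 10
X: 1·1+2·2 = 5 | 5·1 = 5
D: 1·7+2·4 = 15 | 5·3 = 15
E: 1·0+2·5 = 10 | 5·2 = 10
gcd(1,2,5) = 1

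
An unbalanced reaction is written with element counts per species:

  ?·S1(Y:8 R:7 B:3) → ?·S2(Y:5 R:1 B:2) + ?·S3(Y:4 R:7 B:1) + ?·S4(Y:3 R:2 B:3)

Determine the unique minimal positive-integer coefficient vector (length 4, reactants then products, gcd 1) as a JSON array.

Y: 6·8 = 48 | 5·5+5·4+1·3 = 48
R: 6·7 = 42 | 5·1+5·7+1·2 = 42
B: 6·3 = 18 | 5·2+5·1+1·3 = 18
gcd(6,5,5,1) = 1

Coefficients: [6, 5, 5, 1]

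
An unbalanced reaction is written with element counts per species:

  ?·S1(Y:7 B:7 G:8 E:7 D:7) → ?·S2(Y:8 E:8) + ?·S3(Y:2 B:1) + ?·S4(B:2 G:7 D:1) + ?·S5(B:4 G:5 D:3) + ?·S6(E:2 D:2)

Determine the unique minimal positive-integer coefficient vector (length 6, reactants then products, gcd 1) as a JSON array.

Coefficients: [4, 2, 6, 1, 5, 6]

Y: 4·7 = 28 | 2·8+6·2+1·0+5·0+6·0 = 28
B: 4·7 = 28 | 2·0+6·1+1·2+5·4+6·0 = 28
G: 4·8 = 32 | 2·0+6·0+1·7+5·5+6·0 = 32
E: 4·7 = 28 | 2·8+6·0+1·0+5·0+6·2 = 28
D: 4·7 = 28 | 2·0+6·0+1·1+5·3+6·2 = 28
gcd(4,2,6,1,5,6) = 1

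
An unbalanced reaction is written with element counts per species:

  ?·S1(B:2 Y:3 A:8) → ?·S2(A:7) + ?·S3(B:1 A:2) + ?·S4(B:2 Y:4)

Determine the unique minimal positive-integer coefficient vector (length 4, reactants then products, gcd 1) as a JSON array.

B: 4·2 = 8 | 4·0+2·1+3·2 = 8
Y: 4·3 = 12 | 4·0+2·0+3·4 = 12
A: 4·8 = 32 | 4·7+2·2+3·0 = 32
gcd(4,4,2,3) = 1

Coefficients: [4, 4, 2, 3]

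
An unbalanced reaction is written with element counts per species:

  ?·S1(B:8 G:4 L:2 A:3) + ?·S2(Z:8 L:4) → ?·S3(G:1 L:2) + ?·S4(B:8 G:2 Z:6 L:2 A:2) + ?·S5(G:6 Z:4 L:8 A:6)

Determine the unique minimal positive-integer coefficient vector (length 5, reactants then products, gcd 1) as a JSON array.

B: 6·8+5·0 = 48 | 6·0+6·8+1·0 = 48
G: 6·4+5·0 = 24 | 6·1+6·2+1·6 = 24
Z: 6·0+5·8 = 40 | 6·0+6·6+1·4 = 40
L: 6·2+5·4 = 32 | 6·2+6·2+1·8 = 32
A: 6·3+5·0 = 18 | 6·0+6·2+1·6 = 18
gcd(6,5,6,6,1) = 1

Coefficients: [6, 5, 6, 6, 1]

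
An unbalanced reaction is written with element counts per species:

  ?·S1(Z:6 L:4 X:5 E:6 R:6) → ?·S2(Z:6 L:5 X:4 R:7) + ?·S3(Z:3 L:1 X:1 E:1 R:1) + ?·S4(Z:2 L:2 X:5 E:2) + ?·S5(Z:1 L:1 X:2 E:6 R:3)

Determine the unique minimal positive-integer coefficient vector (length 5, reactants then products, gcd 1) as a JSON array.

Coefficients: [5, 2, 4, 1, 4]

Z: 5·6 = 30 | 2·6+4·3+1·2+4·1 = 30
L: 5·4 = 20 | 2·5+4·1+1·2+4·1 = 20
X: 5·5 = 25 | 2·4+4·1+1·5+4·2 = 25
E: 5·6 = 30 | 2·0+4·1+1·2+4·6 = 30
R: 5·6 = 30 | 2·7+4·1+1·0+4·3 = 30
gcd(5,2,4,1,4) = 1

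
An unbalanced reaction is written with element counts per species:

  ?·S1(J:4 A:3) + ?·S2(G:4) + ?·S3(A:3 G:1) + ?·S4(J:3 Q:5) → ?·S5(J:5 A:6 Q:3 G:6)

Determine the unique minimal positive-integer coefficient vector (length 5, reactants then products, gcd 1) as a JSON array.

Coefficients: [4, 6, 6, 3, 5]

J: 4·4+6·0+6·0+3·3 = 25 | 5·5 = 25
A: 4·3+6·0+6·3+3·0 = 30 | 5·6 = 30
Q: 4·0+6·0+6·0+3·5 = 15 | 5·3 = 15
G: 4·0+6·4+6·1+3·0 = 30 | 5·6 = 30
gcd(4,6,6,3,5) = 1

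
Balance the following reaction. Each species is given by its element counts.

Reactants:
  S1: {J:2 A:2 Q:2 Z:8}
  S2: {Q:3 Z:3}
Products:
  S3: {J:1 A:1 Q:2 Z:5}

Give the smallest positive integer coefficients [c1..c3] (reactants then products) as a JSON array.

J: 3·2+2·0 = 6 | 6·1 = 6
A: 3·2+2·0 = 6 | 6·1 = 6
Q: 3·2+2·3 = 12 | 6·2 = 12
Z: 3·8+2·3 = 30 | 6·5 = 30
gcd(3,2,6) = 1

Coefficients: [3, 2, 6]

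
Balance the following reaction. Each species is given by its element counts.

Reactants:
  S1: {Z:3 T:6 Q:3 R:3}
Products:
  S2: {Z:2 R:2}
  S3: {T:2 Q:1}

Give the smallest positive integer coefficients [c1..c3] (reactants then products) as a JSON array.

Coefficients: [2, 3, 6]

Z: 2·3 = 6 | 3·2+6·0 = 6
T: 2·6 = 12 | 3·0+6·2 = 12
Q: 2·3 = 6 | 3·0+6·1 = 6
R: 2·3 = 6 | 3·2+6·0 = 6
gcd(2,3,6) = 1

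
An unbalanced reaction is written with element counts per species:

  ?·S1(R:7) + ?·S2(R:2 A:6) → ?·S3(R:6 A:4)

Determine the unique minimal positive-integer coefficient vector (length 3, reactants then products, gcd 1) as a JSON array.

Coefficients: [2, 2, 3]

R: 2·7+2·2 = 18 | 3·6 = 18
A: 2·0+2·6 = 12 | 3·4 = 12
gcd(2,2,3) = 1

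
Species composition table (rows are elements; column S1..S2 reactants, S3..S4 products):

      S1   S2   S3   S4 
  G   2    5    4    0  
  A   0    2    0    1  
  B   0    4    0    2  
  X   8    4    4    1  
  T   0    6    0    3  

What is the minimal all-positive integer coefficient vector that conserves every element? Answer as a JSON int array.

Coefficients: [1, 2, 3, 4]

G: 1·2+2·5 = 12 | 3·4+4·0 = 12
A: 1·0+2·2 = 4 | 3·0+4·1 = 4
B: 1·0+2·4 = 8 | 3·0+4·2 = 8
X: 1·8+2·4 = 16 | 3·4+4·1 = 16
T: 1·0+2·6 = 12 | 3·0+4·3 = 12
gcd(1,2,3,4) = 1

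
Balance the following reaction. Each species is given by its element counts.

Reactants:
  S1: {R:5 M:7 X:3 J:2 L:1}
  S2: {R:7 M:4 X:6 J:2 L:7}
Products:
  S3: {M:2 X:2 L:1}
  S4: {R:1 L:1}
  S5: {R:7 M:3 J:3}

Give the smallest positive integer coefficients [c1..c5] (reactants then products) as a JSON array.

Coefficients: [2, 1, 6, 3, 2]

R: 2·5+1·7 = 17 | 6·0+3·1+2·7 = 17
M: 2·7+1·4 = 18 | 6·2+3·0+2·3 = 18
X: 2·3+1·6 = 12 | 6·2+3·0+2·0 = 12
J: 2·2+1·2 = 6 | 6·0+3·0+2·3 = 6
L: 2·1+1·7 = 9 | 6·1+3·1+2·0 = 9
gcd(2,1,6,3,2) = 1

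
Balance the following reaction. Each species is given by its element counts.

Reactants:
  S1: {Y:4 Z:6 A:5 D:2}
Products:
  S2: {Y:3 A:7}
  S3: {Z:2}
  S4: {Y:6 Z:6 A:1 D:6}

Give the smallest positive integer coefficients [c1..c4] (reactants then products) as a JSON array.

Y: 3·4 = 12 | 2·3+6·0+1·6 = 12
Z: 3·6 = 18 | 2·0+6·2+1·6 = 18
A: 3·5 = 15 | 2·7+6·0+1·1 = 15
D: 3·2 = 6 | 2·0+6·0+1·6 = 6
gcd(3,2,6,1) = 1

Coefficients: [3, 2, 6, 1]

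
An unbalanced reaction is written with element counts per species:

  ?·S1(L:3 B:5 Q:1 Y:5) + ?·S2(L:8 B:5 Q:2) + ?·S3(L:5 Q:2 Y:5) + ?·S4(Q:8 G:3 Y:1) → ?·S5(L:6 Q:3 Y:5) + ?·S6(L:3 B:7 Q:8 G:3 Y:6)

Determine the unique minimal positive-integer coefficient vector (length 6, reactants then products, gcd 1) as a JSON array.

L: 6·3+1·8+5·5+5·0 = 51 | 6·6+5·3 = 51
B: 6·5+1·5+5·0+5·0 = 35 | 6·0+5·7 = 35
Q: 6·1+1·2+5·2+5·8 = 58 | 6·3+5·8 = 58
G: 6·0+1·0+5·0+5·3 = 15 | 6·0+5·3 = 15
Y: 6·5+1·0+5·5+5·1 = 60 | 6·5+5·6 = 60
gcd(6,1,5,5,6,5) = 1

Coefficients: [6, 1, 5, 5, 6, 5]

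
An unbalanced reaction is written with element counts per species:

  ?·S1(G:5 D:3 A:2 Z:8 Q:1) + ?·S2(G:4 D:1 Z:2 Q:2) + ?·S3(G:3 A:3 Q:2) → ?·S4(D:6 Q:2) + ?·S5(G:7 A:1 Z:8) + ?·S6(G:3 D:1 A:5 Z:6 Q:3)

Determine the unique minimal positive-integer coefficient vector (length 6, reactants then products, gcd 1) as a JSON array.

Coefficients: [6, 2, 1, 3, 5, 2]

G: 6·5+2·4+1·3 = 41 | 3·0+5·7+2·3 = 41
D: 6·3+2·1+1·0 = 20 | 3·6+5·0+2·1 = 20
A: 6·2+2·0+1·3 = 15 | 3·0+5·1+2·5 = 15
Z: 6·8+2·2+1·0 = 52 | 3·0+5·8+2·6 = 52
Q: 6·1+2·2+1·2 = 12 | 3·2+5·0+2·3 = 12
gcd(6,2,1,3,5,2) = 1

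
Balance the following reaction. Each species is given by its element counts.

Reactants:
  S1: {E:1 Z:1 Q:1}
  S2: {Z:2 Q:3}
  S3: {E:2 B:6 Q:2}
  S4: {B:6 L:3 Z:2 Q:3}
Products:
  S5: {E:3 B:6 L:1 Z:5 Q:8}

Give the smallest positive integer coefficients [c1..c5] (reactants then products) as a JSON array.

Coefficients: [5, 4, 2, 1, 3]

E: 5·1+4·0+2·2+1·0 = 9 | 3·3 = 9
B: 5·0+4·0+2·6+1·6 = 18 | 3·6 = 18
L: 5·0+4·0+2·0+1·3 = 3 | 3·1 = 3
Z: 5·1+4·2+2·0+1·2 = 15 | 3·5 = 15
Q: 5·1+4·3+2·2+1·3 = 24 | 3·8 = 24
gcd(5,4,2,1,3) = 1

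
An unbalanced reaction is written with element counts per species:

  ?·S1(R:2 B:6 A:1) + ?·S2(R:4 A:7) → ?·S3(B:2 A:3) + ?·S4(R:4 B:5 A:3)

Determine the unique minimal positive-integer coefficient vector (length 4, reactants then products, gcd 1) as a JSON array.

R: 2·2+1·4 = 8 | 1·0+2·4 = 8
B: 2·6+1·0 = 12 | 1·2+2·5 = 12
A: 2·1+1·7 = 9 | 1·3+2·3 = 9
gcd(2,1,1,2) = 1

Coefficients: [2, 1, 1, 2]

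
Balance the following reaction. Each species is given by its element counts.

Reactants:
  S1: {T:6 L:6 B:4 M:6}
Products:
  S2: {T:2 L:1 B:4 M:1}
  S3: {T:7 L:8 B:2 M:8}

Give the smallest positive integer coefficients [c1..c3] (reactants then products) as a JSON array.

Coefficients: [3, 2, 2]

T: 3·6 = 18 | 2·2+2·7 = 18
L: 3·6 = 18 | 2·1+2·8 = 18
B: 3·4 = 12 | 2·4+2·2 = 12
M: 3·6 = 18 | 2·1+2·8 = 18
gcd(3,2,2) = 1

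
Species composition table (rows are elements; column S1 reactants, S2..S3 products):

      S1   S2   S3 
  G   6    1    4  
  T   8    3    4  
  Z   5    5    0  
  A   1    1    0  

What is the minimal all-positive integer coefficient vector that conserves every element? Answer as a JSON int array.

G: 4·6 = 24 | 4·1+5·4 = 24
T: 4·8 = 32 | 4·3+5·4 = 32
Z: 4·5 = 20 | 4·5+5·0 = 20
A: 4·1 = 4 | 4·1+5·0 = 4
gcd(4,4,5) = 1

Coefficients: [4, 4, 5]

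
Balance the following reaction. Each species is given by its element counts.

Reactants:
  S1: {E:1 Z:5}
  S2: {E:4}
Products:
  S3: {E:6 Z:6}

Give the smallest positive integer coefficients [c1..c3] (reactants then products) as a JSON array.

E: 6·1+6·4 = 30 | 5·6 = 30
Z: 6·5+6·0 = 30 | 5·6 = 30
gcd(6,6,5) = 1

Coefficients: [6, 6, 5]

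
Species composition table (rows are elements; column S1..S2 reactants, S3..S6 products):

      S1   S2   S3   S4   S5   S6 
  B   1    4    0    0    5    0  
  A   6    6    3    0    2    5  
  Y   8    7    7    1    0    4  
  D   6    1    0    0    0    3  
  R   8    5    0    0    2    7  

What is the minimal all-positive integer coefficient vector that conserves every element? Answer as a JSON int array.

B: 1·1+6·4 = 25 | 4·0+6·0+5·5+4·0 = 25
A: 1·6+6·6 = 42 | 4·3+6·0+5·2+4·5 = 42
Y: 1·8+6·7 = 50 | 4·7+6·1+5·0+4·4 = 50
D: 1·6+6·1 = 12 | 4·0+6·0+5·0+4·3 = 12
R: 1·8+6·5 = 38 | 4·0+6·0+5·2+4·7 = 38
gcd(1,6,4,6,5,4) = 1

Coefficients: [1, 6, 4, 6, 5, 4]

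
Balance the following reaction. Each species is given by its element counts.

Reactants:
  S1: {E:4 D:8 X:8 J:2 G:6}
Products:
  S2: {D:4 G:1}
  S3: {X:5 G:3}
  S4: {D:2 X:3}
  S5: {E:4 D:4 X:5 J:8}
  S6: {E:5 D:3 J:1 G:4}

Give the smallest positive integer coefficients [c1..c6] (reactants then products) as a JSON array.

Coefficients: [6, 5, 5, 6, 1, 4]

E: 6·4 = 24 | 5·0+5·0+6·0+1·4+4·5 = 24
D: 6·8 = 48 | 5·4+5·0+6·2+1·4+4·3 = 48
X: 6·8 = 48 | 5·0+5·5+6·3+1·5+4·0 = 48
J: 6·2 = 12 | 5·0+5·0+6·0+1·8+4·1 = 12
G: 6·6 = 36 | 5·1+5·3+6·0+1·0+4·4 = 36
gcd(6,5,5,6,1,4) = 1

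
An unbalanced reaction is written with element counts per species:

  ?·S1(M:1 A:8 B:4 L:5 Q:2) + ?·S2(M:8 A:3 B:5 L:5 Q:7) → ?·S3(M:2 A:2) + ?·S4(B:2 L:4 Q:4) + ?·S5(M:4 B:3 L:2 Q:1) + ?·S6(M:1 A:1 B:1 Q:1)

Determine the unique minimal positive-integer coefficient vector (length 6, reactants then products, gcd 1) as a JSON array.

Coefficients: [1, 3, 6, 4, 2, 5]

M: 1·1+3·8 = 25 | 6·2+4·0+2·4+5·1 = 25
A: 1·8+3·3 = 17 | 6·2+4·0+2·0+5·1 = 17
B: 1·4+3·5 = 19 | 6·0+4·2+2·3+5·1 = 19
L: 1·5+3·5 = 20 | 6·0+4·4+2·2+5·0 = 20
Q: 1·2+3·7 = 23 | 6·0+4·4+2·1+5·1 = 23
gcd(1,3,6,4,2,5) = 1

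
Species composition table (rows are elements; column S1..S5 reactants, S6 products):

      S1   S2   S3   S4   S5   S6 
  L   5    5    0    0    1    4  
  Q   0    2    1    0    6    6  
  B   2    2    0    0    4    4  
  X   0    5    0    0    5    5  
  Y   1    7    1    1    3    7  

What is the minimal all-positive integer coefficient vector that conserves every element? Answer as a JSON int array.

L: 1·5+1·5+4·0+3·0+2·1 = 12 | 3·4 = 12
Q: 1·0+1·2+4·1+3·0+2·6 = 18 | 3·6 = 18
B: 1·2+1·2+4·0+3·0+2·4 = 12 | 3·4 = 12
X: 1·0+1·5+4·0+3·0+2·5 = 15 | 3·5 = 15
Y: 1·1+1·7+4·1+3·1+2·3 = 21 | 3·7 = 21
gcd(1,1,4,3,2,3) = 1

Coefficients: [1, 1, 4, 3, 2, 3]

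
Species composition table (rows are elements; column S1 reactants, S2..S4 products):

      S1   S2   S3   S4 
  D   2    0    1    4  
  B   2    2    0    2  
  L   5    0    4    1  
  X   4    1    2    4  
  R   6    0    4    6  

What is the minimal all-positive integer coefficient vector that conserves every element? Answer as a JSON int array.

D: 5·2 = 10 | 4·0+6·1+1·4 = 10
B: 5·2 = 10 | 4·2+6·0+1·2 = 10
L: 5·5 = 25 | 4·0+6·4+1·1 = 25
X: 5·4 = 20 | 4·1+6·2+1·4 = 20
R: 5·6 = 30 | 4·0+6·4+1·6 = 30
gcd(5,4,6,1) = 1

Coefficients: [5, 4, 6, 1]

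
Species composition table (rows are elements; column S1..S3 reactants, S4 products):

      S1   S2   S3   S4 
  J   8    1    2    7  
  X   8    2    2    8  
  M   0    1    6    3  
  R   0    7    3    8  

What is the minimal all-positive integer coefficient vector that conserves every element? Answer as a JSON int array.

J: 2·8+3·1+1·2 = 21 | 3·7 = 21
X: 2·8+3·2+1·2 = 24 | 3·8 = 24
M: 2·0+3·1+1·6 = 9 | 3·3 = 9
R: 2·0+3·7+1·3 = 24 | 3·8 = 24
gcd(2,3,1,3) = 1

Coefficients: [2, 3, 1, 3]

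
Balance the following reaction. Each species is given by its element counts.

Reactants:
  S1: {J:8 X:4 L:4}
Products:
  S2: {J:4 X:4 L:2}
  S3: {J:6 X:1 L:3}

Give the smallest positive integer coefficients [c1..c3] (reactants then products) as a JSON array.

Coefficients: [5, 4, 4]

J: 5·8 = 40 | 4·4+4·6 = 40
X: 5·4 = 20 | 4·4+4·1 = 20
L: 5·4 = 20 | 4·2+4·3 = 20
gcd(5,4,4) = 1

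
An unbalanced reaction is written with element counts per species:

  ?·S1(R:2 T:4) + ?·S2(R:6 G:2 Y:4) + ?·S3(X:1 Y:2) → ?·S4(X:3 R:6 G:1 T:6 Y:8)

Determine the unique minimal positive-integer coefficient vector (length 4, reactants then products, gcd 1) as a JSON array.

X: 3·0+1·0+6·1 = 6 | 2·3 = 6
R: 3·2+1·6+6·0 = 12 | 2·6 = 12
G: 3·0+1·2+6·0 = 2 | 2·1 = 2
T: 3·4+1·0+6·0 = 12 | 2·6 = 12
Y: 3·0+1·4+6·2 = 16 | 2·8 = 16
gcd(3,1,6,2) = 1

Coefficients: [3, 1, 6, 2]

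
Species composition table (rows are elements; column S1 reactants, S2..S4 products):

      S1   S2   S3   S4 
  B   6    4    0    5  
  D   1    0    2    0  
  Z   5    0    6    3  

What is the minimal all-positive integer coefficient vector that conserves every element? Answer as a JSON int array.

B: 6·6 = 36 | 4·4+3·0+4·5 = 36
D: 6·1 = 6 | 4·0+3·2+4·0 = 6
Z: 6·5 = 30 | 4·0+3·6+4·3 = 30
gcd(6,4,3,4) = 1

Coefficients: [6, 4, 3, 4]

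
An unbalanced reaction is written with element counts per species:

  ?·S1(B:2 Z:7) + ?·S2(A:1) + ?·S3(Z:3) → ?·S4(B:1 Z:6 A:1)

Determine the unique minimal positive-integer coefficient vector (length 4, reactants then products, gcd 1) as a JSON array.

B: 3·2+6·0+5·0 = 6 | 6·1 = 6
Z: 3·7+6·0+5·3 = 36 | 6·6 = 36
A: 3·0+6·1+5·0 = 6 | 6·1 = 6
gcd(3,6,5,6) = 1

Coefficients: [3, 6, 5, 6]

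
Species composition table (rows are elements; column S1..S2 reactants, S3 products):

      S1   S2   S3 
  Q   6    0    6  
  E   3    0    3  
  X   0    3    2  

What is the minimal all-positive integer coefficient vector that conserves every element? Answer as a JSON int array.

Q: 3·6+2·0 = 18 | 3·6 = 18
E: 3·3+2·0 = 9 | 3·3 = 9
X: 3·0+2·3 = 6 | 3·2 = 6
gcd(3,2,3) = 1

Coefficients: [3, 2, 3]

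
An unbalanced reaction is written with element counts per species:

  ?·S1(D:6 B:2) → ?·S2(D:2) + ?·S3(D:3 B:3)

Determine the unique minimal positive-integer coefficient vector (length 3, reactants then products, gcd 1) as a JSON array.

D: 3·6 = 18 | 6·2+2·3 = 18
B: 3·2 = 6 | 6·0+2·3 = 6
gcd(3,6,2) = 1

Coefficients: [3, 6, 2]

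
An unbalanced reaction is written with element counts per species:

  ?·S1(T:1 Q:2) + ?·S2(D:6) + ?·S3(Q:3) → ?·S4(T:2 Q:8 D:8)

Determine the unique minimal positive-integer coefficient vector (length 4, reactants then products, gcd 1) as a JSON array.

Coefficients: [6, 4, 4, 3]

T: 6·1+4·0+4·0 = 6 | 3·2 = 6
Q: 6·2+4·0+4·3 = 24 | 3·8 = 24
D: 6·0+4·6+4·0 = 24 | 3·8 = 24
gcd(6,4,4,3) = 1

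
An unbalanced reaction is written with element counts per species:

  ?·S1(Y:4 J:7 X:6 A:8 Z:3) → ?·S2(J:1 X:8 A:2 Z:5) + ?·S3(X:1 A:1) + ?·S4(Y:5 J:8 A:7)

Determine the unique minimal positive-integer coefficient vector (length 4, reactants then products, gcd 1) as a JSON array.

Y: 5·4 = 20 | 3·0+6·0+4·5 = 20
J: 5·7 = 35 | 3·1+6·0+4·8 = 35
X: 5·6 = 30 | 3·8+6·1+4·0 = 30
A: 5·8 = 40 | 3·2+6·1+4·7 = 40
Z: 5·3 = 15 | 3·5+6·0+4·0 = 15
gcd(5,3,6,4) = 1

Coefficients: [5, 3, 6, 4]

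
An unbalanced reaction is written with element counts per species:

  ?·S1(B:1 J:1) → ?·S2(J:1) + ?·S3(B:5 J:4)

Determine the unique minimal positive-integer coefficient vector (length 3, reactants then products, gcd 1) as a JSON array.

B: 5·1 = 5 | 1·0+1·5 = 5
J: 5·1 = 5 | 1·1+1·4 = 5
gcd(5,1,1) = 1

Coefficients: [5, 1, 1]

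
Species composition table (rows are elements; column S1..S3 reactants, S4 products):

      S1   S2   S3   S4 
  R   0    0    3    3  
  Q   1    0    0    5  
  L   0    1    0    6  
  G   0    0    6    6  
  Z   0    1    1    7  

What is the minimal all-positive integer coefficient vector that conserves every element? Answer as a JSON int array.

Coefficients: [5, 6, 1, 1]

R: 5·0+6·0+1·3 = 3 | 1·3 = 3
Q: 5·1+6·0+1·0 = 5 | 1·5 = 5
L: 5·0+6·1+1·0 = 6 | 1·6 = 6
G: 5·0+6·0+1·6 = 6 | 1·6 = 6
Z: 5·0+6·1+1·1 = 7 | 1·7 = 7
gcd(5,6,1,1) = 1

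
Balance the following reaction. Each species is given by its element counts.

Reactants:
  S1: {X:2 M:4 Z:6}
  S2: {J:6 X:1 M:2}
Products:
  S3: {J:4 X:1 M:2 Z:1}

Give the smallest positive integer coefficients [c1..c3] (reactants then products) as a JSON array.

Coefficients: [1, 4, 6]

J: 1·0+4·6 = 24 | 6·4 = 24
X: 1·2+4·1 = 6 | 6·1 = 6
M: 1·4+4·2 = 12 | 6·2 = 12
Z: 1·6+4·0 = 6 | 6·1 = 6
gcd(1,4,6) = 1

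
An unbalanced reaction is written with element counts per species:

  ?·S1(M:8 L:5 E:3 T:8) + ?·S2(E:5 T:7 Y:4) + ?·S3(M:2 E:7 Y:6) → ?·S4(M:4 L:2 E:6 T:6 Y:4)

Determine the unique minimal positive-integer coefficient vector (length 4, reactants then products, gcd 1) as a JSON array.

Coefficients: [2, 2, 2, 5]

M: 2·8+2·0+2·2 = 20 | 5·4 = 20
L: 2·5+2·0+2·0 = 10 | 5·2 = 10
E: 2·3+2·5+2·7 = 30 | 5·6 = 30
T: 2·8+2·7+2·0 = 30 | 5·6 = 30
Y: 2·0+2·4+2·6 = 20 | 5·4 = 20
gcd(2,2,2,5) = 1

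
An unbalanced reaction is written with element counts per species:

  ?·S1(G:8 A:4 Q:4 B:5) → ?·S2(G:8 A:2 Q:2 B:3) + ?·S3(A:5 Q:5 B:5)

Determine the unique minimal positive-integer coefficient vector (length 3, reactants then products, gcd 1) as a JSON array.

Coefficients: [5, 5, 2]

G: 5·8 = 40 | 5·8+2·0 = 40
A: 5·4 = 20 | 5·2+2·5 = 20
Q: 5·4 = 20 | 5·2+2·5 = 20
B: 5·5 = 25 | 5·3+2·5 = 25
gcd(5,5,2) = 1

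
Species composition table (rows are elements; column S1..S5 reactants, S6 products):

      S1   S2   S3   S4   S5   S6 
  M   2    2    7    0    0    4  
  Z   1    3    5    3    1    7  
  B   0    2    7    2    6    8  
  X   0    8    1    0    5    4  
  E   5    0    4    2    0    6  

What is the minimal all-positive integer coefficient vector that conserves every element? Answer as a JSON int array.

M: 2·2+1·2+2·7+6·0+2·0 = 20 | 5·4 = 20
Z: 2·1+1·3+2·5+6·3+2·1 = 35 | 5·7 = 35
B: 2·0+1·2+2·7+6·2+2·6 = 40 | 5·8 = 40
X: 2·0+1·8+2·1+6·0+2·5 = 20 | 5·4 = 20
E: 2·5+1·0+2·4+6·2+2·0 = 30 | 5·6 = 30
gcd(2,1,2,6,2,5) = 1

Coefficients: [2, 1, 2, 6, 2, 5]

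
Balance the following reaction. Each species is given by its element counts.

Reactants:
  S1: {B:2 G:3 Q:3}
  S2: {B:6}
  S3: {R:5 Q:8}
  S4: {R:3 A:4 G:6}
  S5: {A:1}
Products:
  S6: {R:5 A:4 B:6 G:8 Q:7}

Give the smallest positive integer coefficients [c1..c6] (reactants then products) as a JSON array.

Coefficients: [6, 4, 3, 5, 4, 6]

R: 6·0+4·0+3·5+5·3+4·0 = 30 | 6·5 = 30
A: 6·0+4·0+3·0+5·4+4·1 = 24 | 6·4 = 24
B: 6·2+4·6+3·0+5·0+4·0 = 36 | 6·6 = 36
G: 6·3+4·0+3·0+5·6+4·0 = 48 | 6·8 = 48
Q: 6·3+4·0+3·8+5·0+4·0 = 42 | 6·7 = 42
gcd(6,4,3,5,4,6) = 1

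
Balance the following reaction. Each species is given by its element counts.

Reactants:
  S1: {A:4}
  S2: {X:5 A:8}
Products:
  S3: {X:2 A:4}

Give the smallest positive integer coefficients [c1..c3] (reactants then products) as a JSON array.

Coefficients: [1, 2, 5]

X: 1·0+2·5 = 10 | 5·2 = 10
A: 1·4+2·8 = 20 | 5·4 = 20
gcd(1,2,5) = 1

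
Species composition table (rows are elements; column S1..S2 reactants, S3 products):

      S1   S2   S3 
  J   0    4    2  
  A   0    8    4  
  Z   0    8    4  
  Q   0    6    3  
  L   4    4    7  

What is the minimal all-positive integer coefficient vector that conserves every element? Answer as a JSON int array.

J: 5·0+2·4 = 8 | 4·2 = 8
A: 5·0+2·8 = 16 | 4·4 = 16
Z: 5·0+2·8 = 16 | 4·4 = 16
Q: 5·0+2·6 = 12 | 4·3 = 12
L: 5·4+2·4 = 28 | 4·7 = 28
gcd(5,2,4) = 1

Coefficients: [5, 2, 4]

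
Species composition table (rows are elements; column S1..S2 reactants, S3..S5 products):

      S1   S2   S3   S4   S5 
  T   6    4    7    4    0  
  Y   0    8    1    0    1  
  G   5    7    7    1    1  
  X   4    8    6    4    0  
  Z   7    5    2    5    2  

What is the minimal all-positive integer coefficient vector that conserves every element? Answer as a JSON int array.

Coefficients: [3, 1, 2, 2, 6]

T: 3·6+1·4 = 22 | 2·7+2·4+6·0 = 22
Y: 3·0+1·8 = 8 | 2·1+2·0+6·1 = 8
G: 3·5+1·7 = 22 | 2·7+2·1+6·1 = 22
X: 3·4+1·8 = 20 | 2·6+2·4+6·0 = 20
Z: 3·7+1·5 = 26 | 2·2+2·5+6·2 = 26
gcd(3,1,2,2,6) = 1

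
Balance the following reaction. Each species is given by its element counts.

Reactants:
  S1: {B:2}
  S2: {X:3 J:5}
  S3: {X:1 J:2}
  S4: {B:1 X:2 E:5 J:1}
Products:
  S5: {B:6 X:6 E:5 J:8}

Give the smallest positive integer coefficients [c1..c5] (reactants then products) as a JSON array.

B: 5·2+2·0+2·0+2·1 = 12 | 2·6 = 12
X: 5·0+2·3+2·1+2·2 = 12 | 2·6 = 12
E: 5·0+2·0+2·0+2·5 = 10 | 2·5 = 10
J: 5·0+2·5+2·2+2·1 = 16 | 2·8 = 16
gcd(5,2,2,2,2) = 1

Coefficients: [5, 2, 2, 2, 2]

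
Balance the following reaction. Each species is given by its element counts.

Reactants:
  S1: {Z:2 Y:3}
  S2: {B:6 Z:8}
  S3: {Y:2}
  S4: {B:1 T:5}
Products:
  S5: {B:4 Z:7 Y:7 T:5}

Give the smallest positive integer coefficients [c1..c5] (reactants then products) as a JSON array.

Coefficients: [6, 2, 5, 4, 4]

B: 6·0+2·6+5·0+4·1 = 16 | 4·4 = 16
Z: 6·2+2·8+5·0+4·0 = 28 | 4·7 = 28
Y: 6·3+2·0+5·2+4·0 = 28 | 4·7 = 28
T: 6·0+2·0+5·0+4·5 = 20 | 4·5 = 20
gcd(6,2,5,4,4) = 1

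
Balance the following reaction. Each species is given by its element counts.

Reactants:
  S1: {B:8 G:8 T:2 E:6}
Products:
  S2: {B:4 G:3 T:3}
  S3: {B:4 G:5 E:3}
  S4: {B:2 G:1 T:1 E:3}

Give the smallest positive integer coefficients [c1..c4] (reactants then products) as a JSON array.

B: 5·8 = 40 | 2·4+6·4+4·2 = 40
G: 5·8 = 40 | 2·3+6·5+4·1 = 40
T: 5·2 = 10 | 2·3+6·0+4·1 = 10
E: 5·6 = 30 | 2·0+6·3+4·3 = 30
gcd(5,2,6,4) = 1

Coefficients: [5, 2, 6, 4]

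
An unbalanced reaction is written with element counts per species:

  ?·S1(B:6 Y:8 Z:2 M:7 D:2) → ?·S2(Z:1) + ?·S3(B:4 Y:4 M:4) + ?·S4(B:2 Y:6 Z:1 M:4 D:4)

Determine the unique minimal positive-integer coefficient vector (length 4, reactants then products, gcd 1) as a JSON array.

Coefficients: [4, 6, 5, 2]

B: 4·6 = 24 | 6·0+5·4+2·2 = 24
Y: 4·8 = 32 | 6·0+5·4+2·6 = 32
Z: 4·2 = 8 | 6·1+5·0+2·1 = 8
M: 4·7 = 28 | 6·0+5·4+2·4 = 28
D: 4·2 = 8 | 6·0+5·0+2·4 = 8
gcd(4,6,5,2) = 1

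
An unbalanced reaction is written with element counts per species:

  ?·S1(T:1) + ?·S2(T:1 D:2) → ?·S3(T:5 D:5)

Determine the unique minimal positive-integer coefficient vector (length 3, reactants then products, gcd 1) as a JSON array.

Coefficients: [5, 5, 2]

T: 5·1+5·1 = 10 | 2·5 = 10
D: 5·0+5·2 = 10 | 2·5 = 10
gcd(5,5,2) = 1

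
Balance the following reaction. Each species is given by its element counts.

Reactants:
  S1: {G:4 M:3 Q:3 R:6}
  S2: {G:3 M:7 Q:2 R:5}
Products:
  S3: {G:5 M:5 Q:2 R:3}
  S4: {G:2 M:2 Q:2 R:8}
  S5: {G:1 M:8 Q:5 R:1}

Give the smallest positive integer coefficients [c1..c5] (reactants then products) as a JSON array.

Coefficients: [5, 3, 4, 4, 1]

G: 5·4+3·3 = 29 | 4·5+4·2+1·1 = 29
M: 5·3+3·7 = 36 | 4·5+4·2+1·8 = 36
Q: 5·3+3·2 = 21 | 4·2+4·2+1·5 = 21
R: 5·6+3·5 = 45 | 4·3+4·8+1·1 = 45
gcd(5,3,4,4,1) = 1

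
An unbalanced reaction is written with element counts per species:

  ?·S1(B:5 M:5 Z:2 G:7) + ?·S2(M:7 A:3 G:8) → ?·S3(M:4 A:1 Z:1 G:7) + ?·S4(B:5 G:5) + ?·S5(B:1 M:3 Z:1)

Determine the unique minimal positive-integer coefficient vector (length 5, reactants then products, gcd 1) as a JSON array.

B: 4·5+1·0 = 20 | 3·0+3·5+5·1 = 20
M: 4·5+1·7 = 27 | 3·4+3·0+5·3 = 27
A: 4·0+1·3 = 3 | 3·1+3·0+5·0 = 3
Z: 4·2+1·0 = 8 | 3·1+3·0+5·1 = 8
G: 4·7+1·8 = 36 | 3·7+3·5+5·0 = 36
gcd(4,1,3,3,5) = 1

Coefficients: [4, 1, 3, 3, 5]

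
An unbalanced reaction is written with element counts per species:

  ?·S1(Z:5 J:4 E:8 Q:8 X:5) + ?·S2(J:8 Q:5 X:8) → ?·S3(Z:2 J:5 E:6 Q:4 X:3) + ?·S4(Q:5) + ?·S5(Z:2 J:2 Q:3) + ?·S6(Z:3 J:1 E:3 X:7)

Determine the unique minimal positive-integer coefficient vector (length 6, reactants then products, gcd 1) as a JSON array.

Coefficients: [6, 2, 6, 5, 3, 4]

Z: 6·5+2·0 = 30 | 6·2+5·0+3·2+4·3 = 30
J: 6·4+2·8 = 40 | 6·5+5·0+3·2+4·1 = 40
E: 6·8+2·0 = 48 | 6·6+5·0+3·0+4·3 = 48
Q: 6·8+2·5 = 58 | 6·4+5·5+3·3+4·0 = 58
X: 6·5+2·8 = 46 | 6·3+5·0+3·0+4·7 = 46
gcd(6,2,6,5,3,4) = 1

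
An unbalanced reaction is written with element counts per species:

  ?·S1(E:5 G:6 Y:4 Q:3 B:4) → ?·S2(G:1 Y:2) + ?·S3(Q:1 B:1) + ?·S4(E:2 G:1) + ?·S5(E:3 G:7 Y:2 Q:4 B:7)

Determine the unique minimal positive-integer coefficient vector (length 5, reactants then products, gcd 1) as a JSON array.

E: 3·5 = 15 | 5·0+5·0+6·2+1·3 = 15
G: 3·6 = 18 | 5·1+5·0+6·1+1·7 = 18
Y: 3·4 = 12 | 5·2+5·0+6·0+1·2 = 12
Q: 3·3 = 9 | 5·0+5·1+6·0+1·4 = 9
B: 3·4 = 12 | 5·0+5·1+6·0+1·7 = 12
gcd(3,5,5,6,1) = 1

Coefficients: [3, 5, 5, 6, 1]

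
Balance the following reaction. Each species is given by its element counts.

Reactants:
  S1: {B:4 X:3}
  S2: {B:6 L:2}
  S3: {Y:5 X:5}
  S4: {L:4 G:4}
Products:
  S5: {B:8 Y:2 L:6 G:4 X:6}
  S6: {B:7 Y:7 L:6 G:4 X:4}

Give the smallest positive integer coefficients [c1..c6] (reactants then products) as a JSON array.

B: 2·4+5·6+4·0+5·0 = 38 | 3·8+2·7 = 38
Y: 2·0+5·0+4·5+5·0 = 20 | 3·2+2·7 = 20
L: 2·0+5·2+4·0+5·4 = 30 | 3·6+2·6 = 30
G: 2·0+5·0+4·0+5·4 = 20 | 3·4+2·4 = 20
X: 2·3+5·0+4·5+5·0 = 26 | 3·6+2·4 = 26
gcd(2,5,4,5,3,2) = 1

Coefficients: [2, 5, 4, 5, 3, 2]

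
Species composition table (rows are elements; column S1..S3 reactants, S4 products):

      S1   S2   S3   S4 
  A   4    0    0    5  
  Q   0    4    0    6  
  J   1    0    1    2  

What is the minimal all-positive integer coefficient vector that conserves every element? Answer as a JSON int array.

A: 5·4+6·0+3·0 = 20 | 4·5 = 20
Q: 5·0+6·4+3·0 = 24 | 4·6 = 24
J: 5·1+6·0+3·1 = 8 | 4·2 = 8
gcd(5,6,3,4) = 1

Coefficients: [5, 6, 3, 4]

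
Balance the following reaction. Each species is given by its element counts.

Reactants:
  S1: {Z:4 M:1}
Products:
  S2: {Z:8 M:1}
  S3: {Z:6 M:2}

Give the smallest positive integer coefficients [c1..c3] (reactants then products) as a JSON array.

Coefficients: [5, 1, 2]

Z: 5·4 = 20 | 1·8+2·6 = 20
M: 5·1 = 5 | 1·1+2·2 = 5
gcd(5,1,2) = 1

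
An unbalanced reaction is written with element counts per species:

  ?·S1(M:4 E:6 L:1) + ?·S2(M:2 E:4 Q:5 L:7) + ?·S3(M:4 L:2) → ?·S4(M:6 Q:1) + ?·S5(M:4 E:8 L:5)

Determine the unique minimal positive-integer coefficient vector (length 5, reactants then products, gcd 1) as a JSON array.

M: 6·4+1·2+6·4 = 50 | 5·6+5·4 = 50
E: 6·6+1·4+6·0 = 40 | 5·0+5·8 = 40
Q: 6·0+1·5+6·0 = 5 | 5·1+5·0 = 5
L: 6·1+1·7+6·2 = 25 | 5·0+5·5 = 25
gcd(6,1,6,5,5) = 1

Coefficients: [6, 1, 6, 5, 5]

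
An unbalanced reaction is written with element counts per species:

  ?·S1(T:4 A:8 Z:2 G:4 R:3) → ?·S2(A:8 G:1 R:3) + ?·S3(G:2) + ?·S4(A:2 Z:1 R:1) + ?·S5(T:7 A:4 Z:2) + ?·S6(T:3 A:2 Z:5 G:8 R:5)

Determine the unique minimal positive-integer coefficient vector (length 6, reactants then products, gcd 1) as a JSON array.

T: 6·4 = 24 | 4·0+6·0+1·0+3·7+1·3 = 24
A: 6·8 = 48 | 4·8+6·0+1·2+3·4+1·2 = 48
Z: 6·2 = 12 | 4·0+6·0+1·1+3·2+1·5 = 12
G: 6·4 = 24 | 4·1+6·2+1·0+3·0+1·8 = 24
R: 6·3 = 18 | 4·3+6·0+1·1+3·0+1·5 = 18
gcd(6,4,6,1,3,1) = 1

Coefficients: [6, 4, 6, 1, 3, 1]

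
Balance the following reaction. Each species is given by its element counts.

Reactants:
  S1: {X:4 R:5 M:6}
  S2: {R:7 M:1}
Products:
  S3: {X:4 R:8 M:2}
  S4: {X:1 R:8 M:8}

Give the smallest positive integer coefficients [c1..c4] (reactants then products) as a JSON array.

X: 6·4+6·0 = 24 | 5·4+4·1 = 24
R: 6·5+6·7 = 72 | 5·8+4·8 = 72
M: 6·6+6·1 = 42 | 5·2+4·8 = 42
gcd(6,6,5,4) = 1

Coefficients: [6, 6, 5, 4]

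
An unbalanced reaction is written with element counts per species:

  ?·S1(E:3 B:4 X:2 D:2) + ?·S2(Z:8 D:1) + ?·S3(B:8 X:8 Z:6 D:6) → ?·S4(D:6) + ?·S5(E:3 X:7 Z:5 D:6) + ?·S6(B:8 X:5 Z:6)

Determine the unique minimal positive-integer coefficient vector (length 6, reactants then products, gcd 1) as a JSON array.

E: 2·3+2·0+5·0 = 6 | 4·0+2·3+6·0 = 6
B: 2·4+2·0+5·8 = 48 | 4·0+2·0+6·8 = 48
X: 2·2+2·0+5·8 = 44 | 4·0+2·7+6·5 = 44
Z: 2·0+2·8+5·6 = 46 | 4·0+2·5+6·6 = 46
D: 2·2+2·1+5·6 = 36 | 4·6+2·6+6·0 = 36
gcd(2,2,5,4,2,6) = 1

Coefficients: [2, 2, 5, 4, 2, 6]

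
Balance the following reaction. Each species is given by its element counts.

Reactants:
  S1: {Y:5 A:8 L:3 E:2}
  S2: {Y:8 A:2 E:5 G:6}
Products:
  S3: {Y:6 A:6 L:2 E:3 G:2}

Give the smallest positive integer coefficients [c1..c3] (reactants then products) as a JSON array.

Y: 2·5+1·8 = 18 | 3·6 = 18
A: 2·8+1·2 = 18 | 3·6 = 18
L: 2·3+1·0 = 6 | 3·2 = 6
E: 2·2+1·5 = 9 | 3·3 = 9
G: 2·0+1·6 = 6 | 3·2 = 6
gcd(2,1,3) = 1

Coefficients: [2, 1, 3]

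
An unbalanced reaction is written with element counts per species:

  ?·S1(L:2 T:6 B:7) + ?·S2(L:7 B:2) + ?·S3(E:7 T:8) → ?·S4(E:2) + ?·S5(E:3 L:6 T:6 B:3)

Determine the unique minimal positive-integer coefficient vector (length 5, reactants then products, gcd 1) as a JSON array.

E: 1·0+4·0+3·7 = 21 | 3·2+5·3 = 21
L: 1·2+4·7+3·0 = 30 | 3·0+5·6 = 30
T: 1·6+4·0+3·8 = 30 | 3·0+5·6 = 30
B: 1·7+4·2+3·0 = 15 | 3·0+5·3 = 15
gcd(1,4,3,3,5) = 1

Coefficients: [1, 4, 3, 3, 5]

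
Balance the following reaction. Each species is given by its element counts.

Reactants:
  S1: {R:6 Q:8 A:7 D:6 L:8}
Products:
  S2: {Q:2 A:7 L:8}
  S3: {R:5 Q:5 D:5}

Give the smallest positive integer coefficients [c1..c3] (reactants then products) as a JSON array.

Coefficients: [5, 5, 6]

R: 5·6 = 30 | 5·0+6·5 = 30
Q: 5·8 = 40 | 5·2+6·5 = 40
A: 5·7 = 35 | 5·7+6·0 = 35
D: 5·6 = 30 | 5·0+6·5 = 30
L: 5·8 = 40 | 5·8+6·0 = 40
gcd(5,5,6) = 1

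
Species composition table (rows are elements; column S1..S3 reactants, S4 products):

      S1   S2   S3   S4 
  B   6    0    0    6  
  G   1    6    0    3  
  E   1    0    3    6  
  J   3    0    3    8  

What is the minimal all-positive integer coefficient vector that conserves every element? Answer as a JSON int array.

B: 3·6+1·0+5·0 = 18 | 3·6 = 18
G: 3·1+1·6+5·0 = 9 | 3·3 = 9
E: 3·1+1·0+5·3 = 18 | 3·6 = 18
J: 3·3+1·0+5·3 = 24 | 3·8 = 24
gcd(3,1,5,3) = 1

Coefficients: [3, 1, 5, 3]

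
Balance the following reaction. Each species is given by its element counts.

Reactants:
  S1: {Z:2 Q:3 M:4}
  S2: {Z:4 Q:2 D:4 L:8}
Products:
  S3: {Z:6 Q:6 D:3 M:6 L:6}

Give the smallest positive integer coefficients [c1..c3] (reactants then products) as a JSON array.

Z: 6·2+3·4 = 24 | 4·6 = 24
Q: 6·3+3·2 = 24 | 4·6 = 24
D: 6·0+3·4 = 12 | 4·3 = 12
M: 6·4+3·0 = 24 | 4·6 = 24
L: 6·0+3·8 = 24 | 4·6 = 24
gcd(6,3,4) = 1

Coefficients: [6, 3, 4]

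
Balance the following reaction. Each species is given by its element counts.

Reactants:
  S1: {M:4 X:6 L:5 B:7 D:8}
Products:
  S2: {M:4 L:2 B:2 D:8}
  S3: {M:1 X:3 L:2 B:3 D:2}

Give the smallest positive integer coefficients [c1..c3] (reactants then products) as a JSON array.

M: 2·4 = 8 | 1·4+4·1 = 8
X: 2·6 = 12 | 1·0+4·3 = 12
L: 2·5 = 10 | 1·2+4·2 = 10
B: 2·7 = 14 | 1·2+4·3 = 14
D: 2·8 = 16 | 1·8+4·2 = 16
gcd(2,1,4) = 1

Coefficients: [2, 1, 4]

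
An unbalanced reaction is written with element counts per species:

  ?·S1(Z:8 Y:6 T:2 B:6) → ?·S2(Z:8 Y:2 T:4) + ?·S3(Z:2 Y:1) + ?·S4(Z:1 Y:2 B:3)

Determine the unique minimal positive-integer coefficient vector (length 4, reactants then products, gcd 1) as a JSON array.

Z: 2·8 = 16 | 1·8+2·2+4·1 = 16
Y: 2·6 = 12 | 1·2+2·1+4·2 = 12
T: 2·2 = 4 | 1·4+2·0+4·0 = 4
B: 2·6 = 12 | 1·0+2·0+4·3 = 12
gcd(2,1,2,4) = 1

Coefficients: [2, 1, 2, 4]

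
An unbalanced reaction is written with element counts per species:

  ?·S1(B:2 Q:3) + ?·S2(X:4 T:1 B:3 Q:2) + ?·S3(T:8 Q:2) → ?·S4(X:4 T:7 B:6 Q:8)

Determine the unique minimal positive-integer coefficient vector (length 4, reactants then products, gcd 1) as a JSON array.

X: 6·0+4·4+3·0 = 16 | 4·4 = 16
T: 6·0+4·1+3·8 = 28 | 4·7 = 28
B: 6·2+4·3+3·0 = 24 | 4·6 = 24
Q: 6·3+4·2+3·2 = 32 | 4·8 = 32
gcd(6,4,3,4) = 1

Coefficients: [6, 4, 3, 4]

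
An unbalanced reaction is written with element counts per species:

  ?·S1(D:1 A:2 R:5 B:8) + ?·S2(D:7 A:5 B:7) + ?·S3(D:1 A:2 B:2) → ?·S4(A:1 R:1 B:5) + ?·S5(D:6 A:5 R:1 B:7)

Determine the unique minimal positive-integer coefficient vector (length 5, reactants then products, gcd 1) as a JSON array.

Coefficients: [1, 3, 2, 1, 4]

D: 1·1+3·7+2·1 = 24 | 1·0+4·6 = 24
A: 1·2+3·5+2·2 = 21 | 1·1+4·5 = 21
R: 1·5+3·0+2·0 = 5 | 1·1+4·1 = 5
B: 1·8+3·7+2·2 = 33 | 1·5+4·7 = 33
gcd(1,3,2,1,4) = 1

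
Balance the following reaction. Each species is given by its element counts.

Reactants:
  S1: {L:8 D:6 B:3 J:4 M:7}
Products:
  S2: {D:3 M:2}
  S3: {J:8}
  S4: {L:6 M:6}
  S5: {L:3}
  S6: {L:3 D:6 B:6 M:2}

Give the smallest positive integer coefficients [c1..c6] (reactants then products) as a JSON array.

Coefficients: [6, 6, 3, 4, 5, 3]

L: 6·8 = 48 | 6·0+3·0+4·6+5·3+3·3 = 48
D: 6·6 = 36 | 6·3+3·0+4·0+5·0+3·6 = 36
B: 6·3 = 18 | 6·0+3·0+4·0+5·0+3·6 = 18
J: 6·4 = 24 | 6·0+3·8+4·0+5·0+3·0 = 24
M: 6·7 = 42 | 6·2+3·0+4·6+5·0+3·2 = 42
gcd(6,6,3,4,5,3) = 1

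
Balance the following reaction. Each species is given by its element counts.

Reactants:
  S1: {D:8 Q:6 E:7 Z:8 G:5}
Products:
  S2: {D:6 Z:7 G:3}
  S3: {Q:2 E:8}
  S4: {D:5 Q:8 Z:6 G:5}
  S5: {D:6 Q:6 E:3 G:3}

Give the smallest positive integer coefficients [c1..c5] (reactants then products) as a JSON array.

D: 5·8 = 40 | 4·6+4·0+2·5+1·6 = 40
Q: 5·6 = 30 | 4·0+4·2+2·8+1·6 = 30
E: 5·7 = 35 | 4·0+4·8+2·0+1·3 = 35
Z: 5·8 = 40 | 4·7+4·0+2·6+1·0 = 40
G: 5·5 = 25 | 4·3+4·0+2·5+1·3 = 25
gcd(5,4,4,2,1) = 1

Coefficients: [5, 4, 4, 2, 1]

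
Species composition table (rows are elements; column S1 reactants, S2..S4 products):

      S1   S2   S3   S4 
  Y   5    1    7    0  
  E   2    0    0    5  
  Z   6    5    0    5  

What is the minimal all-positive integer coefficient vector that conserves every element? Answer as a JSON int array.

Y: 5·5 = 25 | 4·1+3·7+2·0 = 25
E: 5·2 = 10 | 4·0+3·0+2·5 = 10
Z: 5·6 = 30 | 4·5+3·0+2·5 = 30
gcd(5,4,3,2) = 1

Coefficients: [5, 4, 3, 2]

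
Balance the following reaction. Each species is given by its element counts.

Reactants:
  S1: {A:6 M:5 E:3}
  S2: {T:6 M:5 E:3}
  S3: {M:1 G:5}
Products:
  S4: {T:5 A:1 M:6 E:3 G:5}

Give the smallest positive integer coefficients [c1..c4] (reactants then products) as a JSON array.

Coefficients: [1, 5, 6, 6]

T: 1·0+5·6+6·0 = 30 | 6·5 = 30
A: 1·6+5·0+6·0 = 6 | 6·1 = 6
M: 1·5+5·5+6·1 = 36 | 6·6 = 36
E: 1·3+5·3+6·0 = 18 | 6·3 = 18
G: 1·0+5·0+6·5 = 30 | 6·5 = 30
gcd(1,5,6,6) = 1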